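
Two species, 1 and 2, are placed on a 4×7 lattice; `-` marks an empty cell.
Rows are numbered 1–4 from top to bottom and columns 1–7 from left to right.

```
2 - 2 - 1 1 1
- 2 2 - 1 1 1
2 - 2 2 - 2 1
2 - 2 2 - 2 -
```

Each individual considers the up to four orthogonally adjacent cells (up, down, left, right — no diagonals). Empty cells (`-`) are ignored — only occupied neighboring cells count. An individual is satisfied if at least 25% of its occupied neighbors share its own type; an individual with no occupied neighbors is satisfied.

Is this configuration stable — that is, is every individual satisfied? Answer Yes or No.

(1,1)2 0/0 ok
(1,3)2 1/1 ok
(1,5)1 2/2 ok
(1,6)1 3/3 ok
(1,7)1 2/2 ok
(2,2)2 1/1 ok
(2,3)2 3/3 ok
(2,5)1 2/2 ok
(2,6)1 3/4 ok
(2,7)1 3/3 ok
(3,1)2 1/1 ok
(3,3)2 3/3 ok
(3,4)2 2/2 ok
(3,6)2 1/3 ok
(3,7)1 1/2 ok
(4,1)2 1/1 ok
(4,3)2 2/2 ok
(4,4)2 2/2 ok
(4,6)2 1/1 ok
All meet the threshold, so the configuration is stable.

Yes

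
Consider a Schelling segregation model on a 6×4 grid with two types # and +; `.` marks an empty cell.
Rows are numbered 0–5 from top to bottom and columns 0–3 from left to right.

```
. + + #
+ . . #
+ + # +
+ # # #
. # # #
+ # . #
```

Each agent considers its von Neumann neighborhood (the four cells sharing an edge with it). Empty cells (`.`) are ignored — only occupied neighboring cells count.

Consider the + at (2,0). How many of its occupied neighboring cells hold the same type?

3

Occupied neighbors of (2,0): (1,0)=+, (3,0)=+, (2,1)=+.
Same type (+): 3 of 3.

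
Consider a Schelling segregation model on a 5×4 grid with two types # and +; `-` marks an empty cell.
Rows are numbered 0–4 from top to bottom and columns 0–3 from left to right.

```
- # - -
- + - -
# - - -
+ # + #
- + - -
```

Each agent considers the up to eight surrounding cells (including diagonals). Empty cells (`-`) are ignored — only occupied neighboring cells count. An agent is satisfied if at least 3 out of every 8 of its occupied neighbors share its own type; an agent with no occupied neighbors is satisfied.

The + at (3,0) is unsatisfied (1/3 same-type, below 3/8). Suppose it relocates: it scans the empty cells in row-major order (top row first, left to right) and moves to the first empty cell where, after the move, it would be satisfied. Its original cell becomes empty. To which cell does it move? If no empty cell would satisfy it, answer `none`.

Vacating (3,0). Empty cells in order:
  (0,0): 1/2 same-type → satisfied — stop here.

(0,0)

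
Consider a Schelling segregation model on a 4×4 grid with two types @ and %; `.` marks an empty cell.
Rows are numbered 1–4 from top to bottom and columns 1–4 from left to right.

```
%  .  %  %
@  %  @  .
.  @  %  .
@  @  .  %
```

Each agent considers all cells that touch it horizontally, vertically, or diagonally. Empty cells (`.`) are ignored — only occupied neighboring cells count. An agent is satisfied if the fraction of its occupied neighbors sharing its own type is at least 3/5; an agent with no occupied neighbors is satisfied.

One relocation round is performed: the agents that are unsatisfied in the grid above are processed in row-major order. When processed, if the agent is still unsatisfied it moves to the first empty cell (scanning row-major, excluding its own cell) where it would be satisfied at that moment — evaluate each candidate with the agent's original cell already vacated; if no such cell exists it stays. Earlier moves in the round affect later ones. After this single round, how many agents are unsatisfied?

Initially unsatisfied (in order): (1,1), (1,4), (2,1), (2,2), (2,3), (3,3).
  (1,1) → (2,4).
  (1,4): now satisfied by earlier moves; stays.
  (2,1) → (3,1).
  (2,2) → (1,1).
  (2,3) → (2,1).
  (3,3) → (1,2).
Resulting grid:
% % % %
@ . . %
@ @ . .
@ @ . %
Unsatisfied now: (1,1), (2,1).

2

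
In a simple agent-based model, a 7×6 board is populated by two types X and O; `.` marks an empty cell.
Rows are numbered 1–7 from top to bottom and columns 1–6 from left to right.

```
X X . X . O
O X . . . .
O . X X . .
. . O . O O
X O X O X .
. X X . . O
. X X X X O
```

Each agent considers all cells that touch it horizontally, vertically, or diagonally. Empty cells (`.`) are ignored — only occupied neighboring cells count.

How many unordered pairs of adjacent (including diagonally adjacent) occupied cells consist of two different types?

20

Scan each occupied cell's neighbors to the right and below (and the two forward diagonals) so each pair is counted once.
From row 1: 2 unlike of 5 pairs (running 2/5).
From row 2: 2 unlike of 4 pairs (running 4/9).
From row 3: 3 unlike of 4 pairs (running 7/13).
From row 4: 3 unlike of 7 pairs (running 10/20).
From row 5: 8 unlike of 11 pairs (running 18/31).
From row 6: 1 unlike of 8 pairs (running 19/39).
From row 7: 1 unlike of 4 pairs (running 20/43).
Total adjacent occupied pairs: 43; unlike-type pairs: 20.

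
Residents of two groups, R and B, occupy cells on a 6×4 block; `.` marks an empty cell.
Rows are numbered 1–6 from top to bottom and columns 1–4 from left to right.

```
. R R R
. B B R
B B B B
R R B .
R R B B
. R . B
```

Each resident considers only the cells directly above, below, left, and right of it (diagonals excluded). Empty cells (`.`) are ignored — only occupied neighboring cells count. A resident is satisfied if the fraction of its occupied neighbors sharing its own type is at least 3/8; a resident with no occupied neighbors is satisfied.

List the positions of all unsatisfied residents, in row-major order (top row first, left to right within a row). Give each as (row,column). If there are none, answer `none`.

Row 1: (1,2)R 1/2 ✓ · (1,3)R 2/3 ✓ · (1,4)R 2/2 ✓
Row 2: (2,2)B 2/3 ✓ · (2,3)B 2/4 ✓ · (2,4)R 1/3 ✗
Row 3: (3,1)B 1/2 ✓ · (3,2)B 3/4 ✓ · (3,3)B 4/4 ✓ · (3,4)B 1/2 ✓
Row 4: (4,1)R 2/3 ✓ · (4,2)R 2/4 ✓ · (4,3)B 2/3 ✓
Row 5: (5,1)R 2/2 ✓ · (5,2)R 3/4 ✓ · (5,3)B 2/3 ✓ · (5,4)B 2/2 ✓
Row 6: (6,2)R 1/1 ✓ · (6,4)B 1/1 ✓

(2,4)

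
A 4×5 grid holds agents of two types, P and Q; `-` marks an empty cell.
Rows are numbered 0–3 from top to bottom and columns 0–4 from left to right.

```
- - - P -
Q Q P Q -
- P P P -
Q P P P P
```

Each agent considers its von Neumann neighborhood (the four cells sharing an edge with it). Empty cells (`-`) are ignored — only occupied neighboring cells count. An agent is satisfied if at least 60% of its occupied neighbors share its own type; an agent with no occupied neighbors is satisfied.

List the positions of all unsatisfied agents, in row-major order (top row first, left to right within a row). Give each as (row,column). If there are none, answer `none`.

(0,3)P 0/1 not
(1,0)Q 1/1 satisfied
(1,1)Q 1/3 not
(1,2)P 1/3 not
(1,3)Q 0/3 not
(2,1)P 2/3 satisfied
(2,2)P 4/4 satisfied
(2,3)P 2/3 satisfied
(3,0)Q 0/1 not
(3,1)P 2/3 satisfied
(3,2)P 3/3 satisfied
(3,3)P 3/3 satisfied
(3,4)P 1/1 satisfied

(0,3), (1,1), (1,2), (1,3), (3,0)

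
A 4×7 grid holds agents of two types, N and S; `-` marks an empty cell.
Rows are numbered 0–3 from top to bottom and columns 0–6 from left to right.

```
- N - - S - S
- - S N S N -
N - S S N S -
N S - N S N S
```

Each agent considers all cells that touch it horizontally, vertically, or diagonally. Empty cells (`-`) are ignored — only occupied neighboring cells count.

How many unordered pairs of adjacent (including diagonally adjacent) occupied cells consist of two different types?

Scan each occupied cell's neighbors to the right and below (and the two forward diagonals) so each pair is counted once.
Row 0: N(0,1)–S(1,2)≠ S(0,4)–S(1,4)= S(0,4)–N(1,5)≠ S(0,4)–N(1,3)≠ S(0,6)–N(1,5)≠  → 4/5 unlike.
Row 1: S(1,2)–N(1,3)≠ S(1,2)–S(2,2)= S(1,2)–S(2,3)= N(1,3)–S(1,4)≠ N(1,3)–S(2,3)≠ N(1,3)–N(2,4)= N(1,3)–S(2,2)≠ S(1,4)–N(1,5)≠ S(1,4)–N(2,4)≠ S(1,4)–S(2,5)= S(1,4)–S(2,3)= N(1,5)–S(2,5)≠ N(1,5)–N(2,4)=  → 7/13 unlike.
Row 2: N(2,0)–N(3,0)= N(2,0)–S(3,1)≠ S(2,2)–S(2,3)= S(2,2)–N(3,3)≠ S(2,2)–S(3,1)= S(2,3)–N(2,4)≠ S(2,3)–N(3,3)≠ S(2,3)–S(3,4)= N(2,4)–S(2,5)≠ N(2,4)–S(3,4)≠ N(2,4)–N(3,5)= N(2,4)–N(3,3)= S(2,5)–N(3,5)≠ S(2,5)–S(3,6)= S(2,5)–S(3,4)=  → 7/15 unlike.
Row 3: N(3,0)–S(3,1)≠ N(3,3)–S(3,4)≠ S(3,4)–N(3,5)≠ N(3,5)–S(3,6)≠  → 4/4 unlike.
Total adjacent occupied pairs: 37; unlike-type pairs: 22.

22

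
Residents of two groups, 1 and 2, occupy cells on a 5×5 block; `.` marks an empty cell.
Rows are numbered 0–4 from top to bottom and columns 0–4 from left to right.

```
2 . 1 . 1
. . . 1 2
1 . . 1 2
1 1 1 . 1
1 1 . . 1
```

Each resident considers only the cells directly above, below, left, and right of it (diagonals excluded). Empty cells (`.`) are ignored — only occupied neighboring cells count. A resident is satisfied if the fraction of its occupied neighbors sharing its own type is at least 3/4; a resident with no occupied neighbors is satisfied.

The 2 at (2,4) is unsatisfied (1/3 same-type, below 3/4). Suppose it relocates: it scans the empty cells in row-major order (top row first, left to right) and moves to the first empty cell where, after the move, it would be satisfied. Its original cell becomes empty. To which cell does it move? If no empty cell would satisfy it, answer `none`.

Vacating (2,4). Empty cells in order:
  (0,1): 1/2 same-type → still unsatisfied.
  (0,3): 0/3 same-type → still unsatisfied.
  (1,0): 1/2 same-type → still unsatisfied.
  (1,1): 0/0 same-type → satisfied — stop here.

(1,1)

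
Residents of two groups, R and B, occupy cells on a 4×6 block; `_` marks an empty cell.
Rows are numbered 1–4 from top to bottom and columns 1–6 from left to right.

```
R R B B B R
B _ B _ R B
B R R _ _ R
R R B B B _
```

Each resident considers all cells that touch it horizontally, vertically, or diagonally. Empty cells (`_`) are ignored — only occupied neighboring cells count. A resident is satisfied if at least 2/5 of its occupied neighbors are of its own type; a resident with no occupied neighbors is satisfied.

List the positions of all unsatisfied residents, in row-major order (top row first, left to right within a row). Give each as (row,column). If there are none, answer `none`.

(1,2), (1,6), (2,1), (2,6), (3,1), (3,6), (4,3)

(1,1)R 1/2 satisfied
(1,2)R 1/4 not
(1,3)B 2/3 satisfied
(1,4)B 3/4 satisfied
(1,5)B 2/4 satisfied
(1,6)R 1/3 not
(2,1)B 1/4 not
(2,3)B 2/5 satisfied
(2,5)R 2/5 satisfied
(2,6)B 1/4 not
(3,1)B 1/4 not
(3,2)R 3/7 satisfied
(3,3)R 2/5 satisfied
(3,6)R 1/3 not
(4,1)R 2/3 satisfied
(4,2)R 3/5 satisfied
(4,3)B 1/4 not
(4,4)B 2/3 satisfied
(4,5)B 1/2 satisfied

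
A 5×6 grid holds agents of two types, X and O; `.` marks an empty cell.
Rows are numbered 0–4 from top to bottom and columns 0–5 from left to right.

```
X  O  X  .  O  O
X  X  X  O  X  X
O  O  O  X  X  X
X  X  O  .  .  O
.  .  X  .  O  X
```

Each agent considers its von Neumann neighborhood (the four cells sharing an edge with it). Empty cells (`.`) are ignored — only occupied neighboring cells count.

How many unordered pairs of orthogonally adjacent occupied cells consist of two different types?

Scan each occupied cell's neighbors to the right and below so each pair is counted once.
Row 0: X(0,0)–O(0,1)≠ X(0,0)–X(1,0)= O(0,1)–X(0,2)≠ O(0,1)–X(1,1)≠ X(0,2)–X(1,2)= O(0,4)–O(0,5)= O(0,4)–X(1,4)≠ O(0,5)–X(1,5)≠  → 5/8 unlike.
Row 1: X(1,0)–X(1,1)= X(1,0)–O(2,0)≠ X(1,1)–X(1,2)= X(1,1)–O(2,1)≠ X(1,2)–O(1,3)≠ X(1,2)–O(2,2)≠ O(1,3)–X(1,4)≠ O(1,3)–X(2,3)≠ X(1,4)–X(1,5)= X(1,4)–X(2,4)= X(1,5)–X(2,5)=  → 6/11 unlike.
Row 2: O(2,0)–O(2,1)= O(2,0)–X(3,0)≠ O(2,1)–O(2,2)= O(2,1)–X(3,1)≠ O(2,2)–X(2,3)≠ O(2,2)–O(3,2)= X(2,3)–X(2,4)= X(2,4)–X(2,5)= X(2,5)–O(3,5)≠  → 4/9 unlike.
Row 3: X(3,0)–X(3,1)= X(3,1)–O(3,2)≠ O(3,2)–X(4,2)≠ O(3,5)–X(4,5)≠  → 3/4 unlike.
Row 4: O(4,4)–X(4,5)≠  → 1/1 unlike.
Total adjacent occupied pairs: 33; unlike-type pairs: 19.

19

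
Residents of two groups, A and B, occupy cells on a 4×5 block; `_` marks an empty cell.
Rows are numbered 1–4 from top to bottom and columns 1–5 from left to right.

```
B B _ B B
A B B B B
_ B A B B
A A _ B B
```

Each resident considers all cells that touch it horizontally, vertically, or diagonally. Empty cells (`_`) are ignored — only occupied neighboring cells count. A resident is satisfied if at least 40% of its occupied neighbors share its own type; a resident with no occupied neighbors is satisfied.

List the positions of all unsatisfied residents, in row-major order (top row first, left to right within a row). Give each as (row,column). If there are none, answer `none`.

(1,1)B 2/3 ✓
(1,2)B 3/4 ✓
(1,4)B 4/4 ✓
(1,5)B 3/3 ✓
(2,1)A 0/4 ✗
(2,2)B 4/6 ✓
(2,3)B 6/7 ✓
(2,4)B 6/7 ✓
(2,5)B 5/5 ✓
(3,2)B 2/6 ✗
(3,3)A 1/7 ✗
(3,4)B 6/7 ✓
(3,5)B 5/5 ✓
(4,1)A 1/2 ✓
(4,2)A 2/3 ✓
(4,4)B 3/4 ✓
(4,5)B 3/3 ✓

(2,1), (3,2), (3,3)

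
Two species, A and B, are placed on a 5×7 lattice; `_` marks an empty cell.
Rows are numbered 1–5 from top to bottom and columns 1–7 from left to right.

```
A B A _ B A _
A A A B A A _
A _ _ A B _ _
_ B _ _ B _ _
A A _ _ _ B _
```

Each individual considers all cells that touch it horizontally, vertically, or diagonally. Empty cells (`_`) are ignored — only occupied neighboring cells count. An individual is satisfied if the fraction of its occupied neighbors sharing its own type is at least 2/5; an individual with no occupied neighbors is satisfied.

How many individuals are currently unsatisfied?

(1,1)A 2/3 ✓
(1,2)B 0/5 ✗
(1,3)A 2/4 ✓
(1,5)B 1/4 ✗
(1,6)A 2/3 ✓
(2,1)A 3/4 ✓
(2,2)A 5/6 ✓
(2,3)A 3/5 ✓
(2,4)B 2/6 ✗
(2,5)A 3/6 ✓
(2,6)A 2/4 ✓
(3,1)A 2/3 ✓
(3,4)A 2/5 ✓
(3,5)B 2/5 ✓
(4,2)B 0/3 ✗
(4,5)B 2/3 ✓
(5,1)A 1/2 ✓
(5,2)A 1/2 ✓
(5,6)B 1/1 ✓
Unsatisfied: (1,2), (1,5), (2,4), (4,2) — 4 in total.

4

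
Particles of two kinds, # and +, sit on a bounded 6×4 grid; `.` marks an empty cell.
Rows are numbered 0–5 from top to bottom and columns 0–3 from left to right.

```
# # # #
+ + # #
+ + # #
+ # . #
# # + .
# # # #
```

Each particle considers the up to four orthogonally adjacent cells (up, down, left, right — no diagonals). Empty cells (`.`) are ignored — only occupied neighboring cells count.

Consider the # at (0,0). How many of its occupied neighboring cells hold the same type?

Occupied neighbors of (0,0): (1,0)=+, (0,1)=#.
Same type (#): 1 of 2.

1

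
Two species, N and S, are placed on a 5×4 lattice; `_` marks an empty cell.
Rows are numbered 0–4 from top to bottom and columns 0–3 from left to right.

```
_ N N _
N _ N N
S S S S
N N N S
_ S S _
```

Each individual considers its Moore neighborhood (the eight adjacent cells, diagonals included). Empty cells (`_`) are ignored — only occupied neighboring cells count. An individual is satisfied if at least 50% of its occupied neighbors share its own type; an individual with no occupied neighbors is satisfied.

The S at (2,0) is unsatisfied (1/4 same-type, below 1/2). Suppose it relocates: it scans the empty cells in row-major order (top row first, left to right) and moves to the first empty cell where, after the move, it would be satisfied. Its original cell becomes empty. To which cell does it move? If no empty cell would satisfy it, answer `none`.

(4,3)

Vacating (2,0). Empty cells in order:
  (0,0): 0/2 same-type → still unsatisfied.
  (0,3): 0/3 same-type → still unsatisfied.
  (1,1): 2/6 same-type → still unsatisfied.
  (4,0): 1/3 same-type → still unsatisfied.
  (4,3): 2/3 same-type → satisfied — stop here.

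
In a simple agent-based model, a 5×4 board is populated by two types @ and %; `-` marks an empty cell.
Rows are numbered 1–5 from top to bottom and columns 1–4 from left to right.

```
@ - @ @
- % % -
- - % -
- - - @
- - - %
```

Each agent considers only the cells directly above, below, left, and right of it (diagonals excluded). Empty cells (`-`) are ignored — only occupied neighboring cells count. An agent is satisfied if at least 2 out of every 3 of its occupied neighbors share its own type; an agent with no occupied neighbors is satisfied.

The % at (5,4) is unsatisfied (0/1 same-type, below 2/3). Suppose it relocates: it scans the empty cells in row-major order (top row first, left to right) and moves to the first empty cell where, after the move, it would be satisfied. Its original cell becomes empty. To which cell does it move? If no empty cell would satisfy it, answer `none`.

(3,1)

Vacating (5,4). Empty cells in order:
  (1,2): 1/3 same-type → still unsatisfied.
  (2,1): 1/2 same-type → still unsatisfied.
  (2,4): 1/2 same-type → still unsatisfied.
  (3,1): 0/0 same-type → satisfied — stop here.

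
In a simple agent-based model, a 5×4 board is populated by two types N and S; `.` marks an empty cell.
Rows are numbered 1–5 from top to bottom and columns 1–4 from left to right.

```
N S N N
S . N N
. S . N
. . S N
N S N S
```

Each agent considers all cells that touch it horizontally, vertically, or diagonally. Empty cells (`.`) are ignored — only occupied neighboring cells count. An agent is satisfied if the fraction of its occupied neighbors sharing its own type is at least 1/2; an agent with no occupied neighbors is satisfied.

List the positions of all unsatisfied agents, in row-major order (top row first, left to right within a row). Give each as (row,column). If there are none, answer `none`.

Row 1: (1,1)N 0/2 not · (1,2)S 1/4 not · (1,3)N 3/4 satisfied · (1,4)N 3/3 satisfied
Row 2: (2,1)S 2/3 satisfied · (2,3)N 4/6 satisfied · (2,4)N 4/4 satisfied
Row 3: (3,2)S 2/3 satisfied · (3,4)N 3/4 satisfied
Row 4: (4,3)S 3/6 satisfied · (4,4)N 2/4 satisfied
Row 5: (5,1)N 0/1 not · (5,2)S 1/3 not · (5,3)N 1/4 not · (5,4)S 1/3 not

(1,1), (1,2), (5,1), (5,2), (5,3), (5,4)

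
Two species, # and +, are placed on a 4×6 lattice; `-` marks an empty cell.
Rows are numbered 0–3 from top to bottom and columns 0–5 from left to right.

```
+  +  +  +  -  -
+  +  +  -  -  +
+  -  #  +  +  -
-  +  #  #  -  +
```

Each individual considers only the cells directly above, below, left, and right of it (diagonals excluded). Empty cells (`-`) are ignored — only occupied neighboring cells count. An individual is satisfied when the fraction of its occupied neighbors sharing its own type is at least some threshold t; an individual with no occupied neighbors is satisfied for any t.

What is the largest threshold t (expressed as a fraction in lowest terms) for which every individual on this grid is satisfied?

0/1

(0,0)+ 2/2
(0,1)+ 3/3
(0,2)+ 3/3
(0,3)+ 1/1
(1,0)+ 3/3
(1,1)+ 3/3
(1,2)+ 2/3
(1,5)+ — no occupied neighbors
(2,0)+ 1/1
(2,2)# 1/3
(2,3)+ 1/3
(2,4)+ 1/1
(3,1)+ 0/1
(3,2)# 2/3
(3,3)# 1/2
(3,5)+ — no occupied neighbors
The smallest same-type fraction is 0/1 at (3,1), which reduces to 0/1. Any threshold above that leaves this individual unsatisfied.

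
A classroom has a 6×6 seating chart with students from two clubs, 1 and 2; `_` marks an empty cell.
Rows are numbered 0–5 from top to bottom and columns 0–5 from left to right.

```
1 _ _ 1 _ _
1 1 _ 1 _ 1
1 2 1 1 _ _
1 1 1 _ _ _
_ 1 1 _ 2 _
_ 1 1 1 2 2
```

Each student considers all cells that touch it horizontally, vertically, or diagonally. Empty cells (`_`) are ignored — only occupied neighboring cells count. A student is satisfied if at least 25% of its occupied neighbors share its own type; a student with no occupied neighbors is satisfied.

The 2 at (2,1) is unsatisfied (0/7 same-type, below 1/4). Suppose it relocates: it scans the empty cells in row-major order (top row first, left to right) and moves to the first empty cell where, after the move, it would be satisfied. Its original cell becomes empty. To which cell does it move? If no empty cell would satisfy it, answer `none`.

(3,4)

Vacating (2,1). Empty cells in order:
  (0,1): 0/3 same-type → still unsatisfied.
  (0,2): 0/3 same-type → still unsatisfied.
  (0,4): 0/3 same-type → still unsatisfied.
  (0,5): 0/1 same-type → still unsatisfied.
  (1,2): 0/5 same-type → still unsatisfied.
  (1,4): 0/4 same-type → still unsatisfied.
  (2,4): 0/3 same-type → still unsatisfied.
  (2,5): 0/1 same-type → still unsatisfied.
  (3,3): 1/5 same-type → still unsatisfied.
  (3,4): 1/2 same-type → satisfied — stop here.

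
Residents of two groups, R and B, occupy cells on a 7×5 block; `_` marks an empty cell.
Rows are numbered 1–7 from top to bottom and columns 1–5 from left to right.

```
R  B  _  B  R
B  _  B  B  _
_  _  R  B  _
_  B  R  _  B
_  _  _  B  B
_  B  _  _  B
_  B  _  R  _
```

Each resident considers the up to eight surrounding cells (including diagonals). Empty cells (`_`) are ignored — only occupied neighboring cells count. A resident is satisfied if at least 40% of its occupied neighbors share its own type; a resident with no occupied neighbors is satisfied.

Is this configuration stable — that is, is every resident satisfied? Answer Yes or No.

No

Row 1: (1,1)R 0/2 not · (1,2)B 2/3 satisfied · (1,4)B 2/3 satisfied · (1,5)R 0/2 not
Row 2: (2,1)B 1/2 satisfied · (2,3)B 4/5 satisfied · (2,4)B 3/5 satisfied
Row 3: (3,3)R 1/5 not · (3,4)B 3/5 satisfied
Row 4: (4,2)B 0/2 not · (4,3)R 1/4 not · (4,5)B 3/3 satisfied
Row 5: (5,4)B 3/4 satisfied · (5,5)B 3/3 satisfied
Row 6: (6,2)B 1/1 satisfied · (6,5)B 2/3 satisfied
Row 7: (7,2)B 1/1 satisfied · (7,4)R 0/1 not
For instance (1,1) has only 0/2 same-type neighbors, below 2/5.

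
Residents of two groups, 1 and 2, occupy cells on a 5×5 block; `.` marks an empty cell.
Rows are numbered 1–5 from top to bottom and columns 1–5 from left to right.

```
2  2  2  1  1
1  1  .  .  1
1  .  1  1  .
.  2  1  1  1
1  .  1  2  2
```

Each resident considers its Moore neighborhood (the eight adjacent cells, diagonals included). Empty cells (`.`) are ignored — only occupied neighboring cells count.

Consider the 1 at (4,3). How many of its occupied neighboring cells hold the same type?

Occupied neighbors of (4,3): (3,3)=1, (3,4)=1, (4,2)=2, (4,4)=1, (5,3)=1, (5,4)=2.
Same type (1): 4 of 6.

4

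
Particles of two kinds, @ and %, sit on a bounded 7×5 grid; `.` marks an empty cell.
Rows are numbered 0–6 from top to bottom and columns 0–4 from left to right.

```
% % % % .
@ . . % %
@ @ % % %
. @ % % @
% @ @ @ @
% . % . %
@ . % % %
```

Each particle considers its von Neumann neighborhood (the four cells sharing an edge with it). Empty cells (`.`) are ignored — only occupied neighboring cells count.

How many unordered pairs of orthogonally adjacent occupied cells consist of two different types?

11

Scan each occupied cell's neighbors to the right and below so each pair is counted once.
From row 0: 1 unlike of 5 pairs (running 1/5).
From row 1: 0 unlike of 4 pairs (running 1/9).
From row 2: 2 unlike of 8 pairs (running 3/17).
From row 3: 4 unlike of 7 pairs (running 7/24).
From row 4: 3 unlike of 7 pairs (running 10/31).
From row 5: 1 unlike of 3 pairs (running 11/34).
From row 6: 0 unlike of 2 pairs (running 11/36).
Total adjacent occupied pairs: 36; unlike-type pairs: 11.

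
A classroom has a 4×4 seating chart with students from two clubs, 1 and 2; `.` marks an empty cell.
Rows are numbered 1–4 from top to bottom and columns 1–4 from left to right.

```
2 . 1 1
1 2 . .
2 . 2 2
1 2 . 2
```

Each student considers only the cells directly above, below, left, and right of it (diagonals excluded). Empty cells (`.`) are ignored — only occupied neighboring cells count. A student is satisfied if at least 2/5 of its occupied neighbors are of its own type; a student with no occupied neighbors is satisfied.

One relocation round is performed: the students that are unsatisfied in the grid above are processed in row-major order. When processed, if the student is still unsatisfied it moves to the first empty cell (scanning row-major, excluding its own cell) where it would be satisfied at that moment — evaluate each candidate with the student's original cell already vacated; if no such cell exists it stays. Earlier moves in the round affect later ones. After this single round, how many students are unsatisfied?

0

Initially unsatisfied (in order): (1,1), (2,1), (2,2), (3,1), (4,1), (4,2).
  (1,1) → (1,2).
  (2,1) → (2,4).
  (2,2): now satisfied by earlier moves; stays.
  (3,1) → (1,1).
  (4,1) → (2,3).
  (4,2): now satisfied by earlier moves; stays.
Resulting grid:
2 2 1 1
. 2 1 1
. . 2 2
. 2 . 2
All satisfied now.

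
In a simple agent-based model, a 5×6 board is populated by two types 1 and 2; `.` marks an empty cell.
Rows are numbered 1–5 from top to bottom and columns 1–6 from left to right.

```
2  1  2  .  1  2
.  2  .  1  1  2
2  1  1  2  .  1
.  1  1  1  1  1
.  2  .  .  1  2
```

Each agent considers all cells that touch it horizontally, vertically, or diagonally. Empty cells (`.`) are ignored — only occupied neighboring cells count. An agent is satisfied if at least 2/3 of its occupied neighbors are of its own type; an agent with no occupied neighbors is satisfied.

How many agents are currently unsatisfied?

Row 1: (1,1)2 1/2 unhappy · (1,2)1 0/3 unhappy · (1,3)2 1/3 unhappy · (1,5)1 2/4 unhappy · (1,6)2 1/3 unhappy
Row 2: (2,2)2 3/6 unhappy · (2,4)1 3/5 unhappy · (2,5)1 3/6 unhappy · (2,6)2 1/4 unhappy
Row 3: (3,1)2 1/3 unhappy · (3,2)1 3/5 unhappy · (3,3)1 5/7 ok · (3,4)2 0/6 unhappy · (3,6)1 3/4 ok
Row 4: (4,2)1 3/5 unhappy · (4,3)1 4/6 ok · (4,4)1 4/5 ok · (4,5)1 4/6 ok · (4,6)1 3/4 ok
Row 5: (5,2)2 0/2 unhappy · (5,5)1 3/4 ok · (5,6)2 0/3 unhappy
Unsatisfied: (1,1), (1,2), (1,3), (1,5), (1,6), (2,2), (2,4), (2,5), (2,6), (3,1), (3,2), (3,4), (4,2), (5,2), (5,6) — 15 in total.

15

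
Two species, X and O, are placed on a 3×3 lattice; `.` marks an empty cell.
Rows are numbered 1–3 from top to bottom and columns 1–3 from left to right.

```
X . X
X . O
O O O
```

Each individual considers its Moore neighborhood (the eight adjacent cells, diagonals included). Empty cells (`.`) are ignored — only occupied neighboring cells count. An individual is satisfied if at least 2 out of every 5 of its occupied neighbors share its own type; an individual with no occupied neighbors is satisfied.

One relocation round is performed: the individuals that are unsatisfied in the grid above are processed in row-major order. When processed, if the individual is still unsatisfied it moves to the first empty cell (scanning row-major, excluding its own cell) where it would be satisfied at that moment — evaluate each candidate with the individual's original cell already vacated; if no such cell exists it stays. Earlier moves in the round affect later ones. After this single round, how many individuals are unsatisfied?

Initially unsatisfied (in order): (1,3), (2,1).
  (1,3) → (1,2).
  (2,1): now satisfied by earlier moves; stays.
Resulting grid:
X X .
X . O
O O O
All satisfied now.

0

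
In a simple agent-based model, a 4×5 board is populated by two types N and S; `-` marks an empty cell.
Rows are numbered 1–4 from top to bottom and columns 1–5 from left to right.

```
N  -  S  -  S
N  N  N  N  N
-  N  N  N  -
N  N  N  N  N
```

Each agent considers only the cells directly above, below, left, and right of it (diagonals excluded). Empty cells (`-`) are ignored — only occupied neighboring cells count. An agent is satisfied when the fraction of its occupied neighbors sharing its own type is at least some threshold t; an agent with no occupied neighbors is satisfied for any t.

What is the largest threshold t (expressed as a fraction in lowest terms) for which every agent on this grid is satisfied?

(1,1)N 1/1
(1,3)S 0/1
(1,5)S 0/1
(2,1)N 2/2
(2,2)N 3/3
(2,3)N 3/4
(2,4)N 3/3
(2,5)N 1/2
(3,2)N 3/3
(3,3)N 4/4
(3,4)N 3/3
(4,1)N 1/1
(4,2)N 3/3
(4,3)N 3/3
(4,4)N 3/3
(4,5)N 1/1
The smallest same-type fraction is 0/1 at (1,3), which reduces to 0/1. Any threshold above that leaves this agent unsatisfied.

0/1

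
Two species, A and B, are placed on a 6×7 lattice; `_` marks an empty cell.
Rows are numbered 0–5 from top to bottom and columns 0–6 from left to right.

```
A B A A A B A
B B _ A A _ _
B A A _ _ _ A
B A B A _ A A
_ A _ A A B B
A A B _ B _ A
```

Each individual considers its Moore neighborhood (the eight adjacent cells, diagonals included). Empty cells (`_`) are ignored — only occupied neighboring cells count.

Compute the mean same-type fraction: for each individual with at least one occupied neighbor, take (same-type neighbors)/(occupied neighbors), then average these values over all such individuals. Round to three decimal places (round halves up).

0.476

(0,0)A 0/3
(0,1)B 2/4
(0,2)A 2/4
(0,3)A 4/4
(0,4)A 3/4
(0,5)B 0/3
(0,6)A 0/1
(1,0)B 3/5
(1,1)B 3/7
(1,3)A 5/5
(1,4)A 3/4
(2,0)B 3/5
(2,1)A 2/7
(2,2)A 4/6
(2,6)A 2/2
(3,0)B 1/4
(3,1)A 3/6
(3,2)B 0/6
(3,3)A 3/4
(3,5)A 3/5
(3,6)A 2/4
(4,1)A 3/6
(4,3)A 2/5
(4,4)A 3/5
(4,5)B 2/6
(4,6)B 1/4
(5,0)A 2/2
(5,1)A 2/3
(5,2)B 0/3
(5,4)B 1/3
(5,6)A 0/2
Sum over 31 individuals: 0/3 + 2/4 + 2/4 + 4/4 + 3/4 + 0/3 + 0/1 + 3/5 + 3/7 + 5/5 + 3/4 + 3/5 + 2/7 + 4/6 + 2/2 + 1/4 + 3/6 + 0/6 + 3/4 + 3/5 + 2/4 + 3/6 + 2/5 + 3/5 + 2/6 + 1/4 + 2/2 + 2/3 + 0/3 + 1/3 + 0/2 = 2067/140; mean = 2067/140 ÷ 31 = 2067/4340 = 0.476267… → 0.476.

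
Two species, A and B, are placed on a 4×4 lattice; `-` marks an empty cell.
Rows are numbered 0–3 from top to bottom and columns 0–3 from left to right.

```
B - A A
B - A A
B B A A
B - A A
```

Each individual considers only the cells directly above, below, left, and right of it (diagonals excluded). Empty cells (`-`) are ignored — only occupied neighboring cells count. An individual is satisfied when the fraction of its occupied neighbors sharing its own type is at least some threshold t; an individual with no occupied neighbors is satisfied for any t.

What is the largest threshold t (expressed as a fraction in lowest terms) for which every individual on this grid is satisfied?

(0,0)B 1/1
(0,2)A 2/2
(0,3)A 2/2
(1,0)B 2/2
(1,2)A 3/3
(1,3)A 3/3
(2,0)B 3/3
(2,1)B 1/2
(2,2)A 3/4
(2,3)A 3/3
(3,0)B 1/1
(3,2)A 2/2
(3,3)A 2/2
The smallest same-type fraction is 1/2 at (2,1), which reduces to 1/2. Any threshold above that leaves this individual unsatisfied.

1/2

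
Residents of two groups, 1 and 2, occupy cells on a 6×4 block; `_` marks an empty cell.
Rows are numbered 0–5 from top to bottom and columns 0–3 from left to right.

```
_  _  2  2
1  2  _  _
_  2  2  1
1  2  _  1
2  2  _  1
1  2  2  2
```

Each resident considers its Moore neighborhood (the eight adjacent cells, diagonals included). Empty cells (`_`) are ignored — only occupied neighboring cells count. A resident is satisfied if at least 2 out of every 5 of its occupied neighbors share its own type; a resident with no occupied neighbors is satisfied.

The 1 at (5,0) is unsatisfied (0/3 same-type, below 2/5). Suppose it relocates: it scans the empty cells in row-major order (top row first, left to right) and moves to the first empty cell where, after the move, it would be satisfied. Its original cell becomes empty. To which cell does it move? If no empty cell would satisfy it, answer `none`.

Vacating (5,0). Empty cells in order:
  (0,0): 1/2 same-type → satisfied — stop here.

(0,0)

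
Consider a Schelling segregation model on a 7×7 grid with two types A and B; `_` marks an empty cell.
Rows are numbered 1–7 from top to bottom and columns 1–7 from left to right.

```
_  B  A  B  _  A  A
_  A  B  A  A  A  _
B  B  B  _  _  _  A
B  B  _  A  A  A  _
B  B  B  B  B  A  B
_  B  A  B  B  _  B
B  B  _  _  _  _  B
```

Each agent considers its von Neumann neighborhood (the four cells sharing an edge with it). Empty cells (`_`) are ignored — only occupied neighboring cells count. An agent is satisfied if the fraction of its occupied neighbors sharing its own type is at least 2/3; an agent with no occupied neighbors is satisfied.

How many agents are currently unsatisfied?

11

(1,2)B 0/2 ✗
(1,3)A 0/3 ✗
(1,4)B 0/2 ✗
(1,6)A 2/2 ✓
(1,7)A 1/1 ✓
(2,2)A 0/3 ✗
(2,3)B 1/4 ✗
(2,4)A 1/3 ✗
(2,5)A 2/2 ✓
(2,6)A 2/2 ✓
(3,1)B 2/2 ✓
(3,2)B 3/4 ✓
(3,3)B 2/2 ✓
(3,7)A 0/0 ✓
(4,1)B 3/3 ✓
(4,2)B 3/3 ✓
(4,4)A 1/2 ✗
(4,5)A 2/3 ✓
(4,6)A 2/2 ✓
(5,1)B 2/2 ✓
(5,2)B 4/4 ✓
(5,3)B 2/3 ✓
(5,4)B 3/4 ✓
(5,5)B 2/4 ✗
(5,6)A 1/3 ✗
(5,7)B 1/2 ✗
(6,2)B 2/3 ✓
(6,3)A 0/3 ✗
(6,4)B 2/3 ✓
(6,5)B 2/2 ✓
(6,7)B 2/2 ✓
(7,1)B 1/1 ✓
(7,2)B 2/2 ✓
(7,7)B 1/1 ✓
Unsatisfied: (1,2), (1,3), (1,4), (2,2), (2,3), (2,4), (4,4), (5,5), (5,6), (5,7), (6,3) — 11 in total.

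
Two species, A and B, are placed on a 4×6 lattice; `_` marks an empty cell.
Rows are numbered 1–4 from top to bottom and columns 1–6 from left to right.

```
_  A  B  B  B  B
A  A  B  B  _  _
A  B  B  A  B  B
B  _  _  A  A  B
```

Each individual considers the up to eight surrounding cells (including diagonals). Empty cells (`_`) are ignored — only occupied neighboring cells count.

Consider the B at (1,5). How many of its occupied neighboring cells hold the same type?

Occupied neighbors of (1,5): (1,4)=B, (1,6)=B, (2,4)=B.
Same type (B): 3 of 3.

3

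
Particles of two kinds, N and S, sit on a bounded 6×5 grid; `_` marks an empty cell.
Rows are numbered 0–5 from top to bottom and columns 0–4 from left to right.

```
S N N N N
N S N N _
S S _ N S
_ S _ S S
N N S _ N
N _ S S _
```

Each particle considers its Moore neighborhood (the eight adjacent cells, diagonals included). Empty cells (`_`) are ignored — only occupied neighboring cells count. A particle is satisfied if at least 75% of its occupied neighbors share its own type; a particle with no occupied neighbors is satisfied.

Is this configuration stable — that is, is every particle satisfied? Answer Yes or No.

No

Row 0: (0,0)S 1/3 not · (0,1)N 3/5 not · (0,2)N 4/5 satisfied · (0,3)N 4/4 satisfied · (0,4)N 2/2 satisfied
Row 1: (1,0)N 1/5 not · (1,1)S 3/7 not · (1,2)N 5/7 not · (1,3)N 5/6 satisfied
Row 2: (2,0)S 3/4 satisfied · (2,1)S 3/5 not · (2,3)N 2/5 not · (2,4)S 2/4 not
Row 3: (3,1)S 3/5 not · (3,3)S 3/5 not · (3,4)S 2/4 not
Row 4: (4,0)N 2/3 not · (4,1)N 2/5 not · (4,2)S 4/5 satisfied · (4,4)N 0/3 not
Row 5: (5,0)N 2/2 satisfied · (5,2)S 2/3 not · (5,3)S 2/3 not
For instance (0,0) has only 1/3 same-type neighbors, below 3/4.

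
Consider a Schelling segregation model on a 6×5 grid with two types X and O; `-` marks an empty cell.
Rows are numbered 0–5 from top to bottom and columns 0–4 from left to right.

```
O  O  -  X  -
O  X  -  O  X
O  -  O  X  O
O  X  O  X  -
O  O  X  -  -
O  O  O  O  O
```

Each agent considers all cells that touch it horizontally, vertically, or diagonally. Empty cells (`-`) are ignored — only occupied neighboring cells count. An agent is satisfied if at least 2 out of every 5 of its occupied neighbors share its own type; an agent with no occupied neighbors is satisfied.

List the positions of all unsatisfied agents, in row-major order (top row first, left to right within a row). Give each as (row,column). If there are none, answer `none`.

(0,0)O 2/3 ✓
(0,1)O 2/3 ✓
(0,3)X 1/2 ✓
(1,0)O 3/4 ✓
(1,1)X 0/5 ✗
(1,3)O 2/5 ✓
(1,4)X 2/4 ✓
(2,0)O 2/4 ✓
(2,2)O 2/6 ✗
(2,3)X 2/6 ✗
(2,4)O 1/4 ✗
(3,0)O 3/4 ✓
(3,1)X 1/7 ✗
(3,2)O 2/6 ✗
(3,3)X 2/5 ✓
(4,0)O 4/5 ✓
(4,1)O 6/8 ✓
(4,2)X 2/7 ✗
(5,0)O 3/3 ✓
(5,1)O 4/5 ✓
(5,2)O 3/4 ✓
(5,3)O 2/3 ✓
(5,4)O 1/1 ✓

(1,1), (2,2), (2,3), (2,4), (3,1), (3,2), (4,2)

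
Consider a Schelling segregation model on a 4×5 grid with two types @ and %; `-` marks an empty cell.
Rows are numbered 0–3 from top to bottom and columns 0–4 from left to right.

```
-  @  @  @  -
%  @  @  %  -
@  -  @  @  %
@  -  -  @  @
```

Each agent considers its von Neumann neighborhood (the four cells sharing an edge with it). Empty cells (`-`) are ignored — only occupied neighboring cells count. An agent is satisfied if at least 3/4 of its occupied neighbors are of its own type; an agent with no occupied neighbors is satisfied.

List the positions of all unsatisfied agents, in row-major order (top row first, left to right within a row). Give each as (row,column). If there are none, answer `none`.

(0,3), (1,0), (1,1), (1,3), (2,0), (2,3), (2,4), (3,4)

(0,1)@ 2/2 ✓
(0,2)@ 3/3 ✓
(0,3)@ 1/2 ✗
(1,0)% 0/2 ✗
(1,1)@ 2/3 ✗
(1,2)@ 3/4 ✓
(1,3)% 0/3 ✗
(2,0)@ 1/2 ✗
(2,2)@ 2/2 ✓
(2,3)@ 2/4 ✗
(2,4)% 0/2 ✗
(3,0)@ 1/1 ✓
(3,3)@ 2/2 ✓
(3,4)@ 1/2 ✗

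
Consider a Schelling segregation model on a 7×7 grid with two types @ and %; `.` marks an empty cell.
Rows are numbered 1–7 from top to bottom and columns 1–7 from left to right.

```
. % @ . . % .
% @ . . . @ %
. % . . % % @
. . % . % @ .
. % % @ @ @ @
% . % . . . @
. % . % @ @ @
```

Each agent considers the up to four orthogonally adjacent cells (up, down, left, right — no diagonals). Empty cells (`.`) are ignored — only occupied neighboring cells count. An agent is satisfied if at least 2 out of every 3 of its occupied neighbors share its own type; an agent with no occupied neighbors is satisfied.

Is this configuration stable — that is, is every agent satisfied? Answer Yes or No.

No

Row 1: (1,2)% 0/2 unhappy · (1,3)@ 0/1 unhappy · (1,6)% 0/1 unhappy
Row 2: (2,1)% 0/1 unhappy · (2,2)@ 0/3 unhappy · (2,6)@ 0/3 unhappy · (2,7)% 0/2 unhappy
Row 3: (3,2)% 0/1 unhappy · (3,5)% 2/2 ok · (3,6)% 1/4 unhappy · (3,7)@ 0/2 unhappy
Row 4: (4,3)% 1/1 ok · (4,5)% 1/3 unhappy · (4,6)@ 1/3 unhappy
Row 5: (5,2)% 1/1 ok · (5,3)% 3/4 ok · (5,4)@ 1/2 unhappy · (5,5)@ 2/3 ok · (5,6)@ 3/3 ok · (5,7)@ 2/2 ok
Row 6: (6,1)% 0/0 ok · (6,3)% 1/1 ok · (6,7)@ 2/2 ok
Row 7: (7,2)% 0/0 ok · (7,4)% 0/1 unhappy · (7,5)@ 1/2 unhappy · (7,6)@ 2/2 ok · (7,7)@ 2/2 ok
For instance (1,2) has only 0/2 same-type neighbors, below 2/3.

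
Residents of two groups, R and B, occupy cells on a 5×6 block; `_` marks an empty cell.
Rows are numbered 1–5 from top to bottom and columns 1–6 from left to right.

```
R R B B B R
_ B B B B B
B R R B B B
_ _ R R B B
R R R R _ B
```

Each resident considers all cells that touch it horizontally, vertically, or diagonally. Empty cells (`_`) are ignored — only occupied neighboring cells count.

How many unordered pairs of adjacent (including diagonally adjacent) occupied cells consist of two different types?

19

Scan each occupied cell's neighbors to the right and below (and the two forward diagonals) so each pair is counted once.
From row 1: 7 unlike of 19 pairs (running 7/19).
From row 2: 5 unlike of 18 pairs (running 12/37).
From row 3: 5 unlike of 16 pairs (running 17/53).
From row 4: 2 unlike of 11 pairs (running 19/64).
From row 5: 0 unlike of 3 pairs (running 19/67).
Total adjacent occupied pairs: 67; unlike-type pairs: 19.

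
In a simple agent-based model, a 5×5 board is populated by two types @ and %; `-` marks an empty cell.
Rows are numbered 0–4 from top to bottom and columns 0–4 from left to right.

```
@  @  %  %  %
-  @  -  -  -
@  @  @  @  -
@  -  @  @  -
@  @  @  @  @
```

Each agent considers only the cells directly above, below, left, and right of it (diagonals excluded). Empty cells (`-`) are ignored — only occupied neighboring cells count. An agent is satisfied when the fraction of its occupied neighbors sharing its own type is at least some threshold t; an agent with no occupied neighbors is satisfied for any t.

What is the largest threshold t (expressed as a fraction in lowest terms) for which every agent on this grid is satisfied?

1/2

Row 0: (0,0)@ 1/1 · (0,1)@ 2/3 · (0,2)% 1/2 · (0,3)% 2/2 · (0,4)% 1/1
Row 1: (1,1)@ 2/2
Row 2: (2,0)@ 2/2 · (2,1)@ 3/3 · (2,2)@ 3/3 · (2,3)@ 2/2
Row 3: (3,0)@ 2/2 · (3,2)@ 3/3 · (3,3)@ 3/3
Row 4: (4,0)@ 2/2 · (4,1)@ 2/2 · (4,2)@ 3/3 · (4,3)@ 3/3 · (4,4)@ 1/1
The smallest same-type fraction is 1/2 at (0,2), which reduces to 1/2. Any threshold above that leaves this agent unsatisfied.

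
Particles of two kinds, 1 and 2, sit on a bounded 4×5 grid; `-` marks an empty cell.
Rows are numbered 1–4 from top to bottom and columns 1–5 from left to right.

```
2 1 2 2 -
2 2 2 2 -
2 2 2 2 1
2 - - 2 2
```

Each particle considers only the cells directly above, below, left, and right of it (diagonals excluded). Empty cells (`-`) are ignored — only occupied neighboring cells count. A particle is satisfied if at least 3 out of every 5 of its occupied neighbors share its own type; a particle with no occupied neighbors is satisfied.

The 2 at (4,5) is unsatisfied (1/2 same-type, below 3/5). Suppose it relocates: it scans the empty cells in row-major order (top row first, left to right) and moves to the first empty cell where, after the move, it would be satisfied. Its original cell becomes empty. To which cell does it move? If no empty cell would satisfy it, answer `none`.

Vacating (4,5). Empty cells in order:
  (1,5): 1/1 same-type → satisfied — stop here.

(1,5)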